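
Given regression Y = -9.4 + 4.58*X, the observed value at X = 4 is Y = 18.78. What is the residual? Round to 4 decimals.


Compute yhat = -9.4 + (4.58)(4) = 8.9200.
Residual = actual - predicted = 18.78 - 8.9200 = 9.8600.

9.8600


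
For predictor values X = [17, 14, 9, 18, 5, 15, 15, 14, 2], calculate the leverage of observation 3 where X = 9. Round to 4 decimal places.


Compute xbar = 12.1111 with n = 9 observations.
SXX = 244.8889.
Leverage = 1/9 + (9 - 12.1111)^2/244.8889 = 0.1506.

0.1506


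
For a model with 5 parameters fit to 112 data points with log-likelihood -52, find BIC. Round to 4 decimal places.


ln(112) = 4.718499.
k * ln(n) = 5 * 4.718499 = 23.592495.
-2L = 104.
BIC = 23.592495 + 104 = 127.592495, which rounds to 127.5925.

127.5925


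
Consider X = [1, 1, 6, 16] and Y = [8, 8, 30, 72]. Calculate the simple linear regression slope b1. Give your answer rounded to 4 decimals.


The sample means are xbar = 6.0000 and ybar = 29.5000.
Compute S_xx = 150.0000 and S_xy = 640.0000.
Slope b1 = S_xy / S_xx = 640.0000 / 150.0000 = 4.2667.

4.2667


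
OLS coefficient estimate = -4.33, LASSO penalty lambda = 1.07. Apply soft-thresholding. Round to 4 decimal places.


Absolute value: |-4.33| = 4.33.
Compare to lambda = 1.07.
Since |beta| > lambda, coefficient = sign(beta)*(|beta| - lambda) = -3.2600.

-3.2600


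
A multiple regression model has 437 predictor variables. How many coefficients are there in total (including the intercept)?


Total coefficients = number of predictors + 1 (for the intercept).
= 437 + 1 = 438.

438


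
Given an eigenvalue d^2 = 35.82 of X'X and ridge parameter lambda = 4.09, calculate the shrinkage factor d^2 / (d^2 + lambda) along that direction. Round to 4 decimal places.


d^2 + lambda = 35.82 + 4.09 = 39.9100.
Shrinkage factor = 35.82/39.9100 = 0.8975.

0.8975


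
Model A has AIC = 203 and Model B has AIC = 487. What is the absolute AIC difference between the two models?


|AIC_A - AIC_B| = |203 - 487| = 284.
Model A is preferred (lower AIC).

284


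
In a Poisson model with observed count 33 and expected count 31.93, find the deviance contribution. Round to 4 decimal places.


First: ln(33/31.93) = 0.032962.
Then: 33 * 0.032962 = 1.087746.
y - mu = 33 - 31.93 = 1.07.
D = 2(1.087746 - 1.07) = 0.035492, which rounds to 0.0355.

0.0355


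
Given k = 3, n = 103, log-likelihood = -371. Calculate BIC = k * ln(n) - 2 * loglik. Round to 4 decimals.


Compute k*ln(n) = 3*ln(103) = 3*4.634729 = 13.904187.
Then -2*loglik = 742.
BIC = 13.904187 + 742 = 755.904187, which rounds to 755.9042.

755.9042


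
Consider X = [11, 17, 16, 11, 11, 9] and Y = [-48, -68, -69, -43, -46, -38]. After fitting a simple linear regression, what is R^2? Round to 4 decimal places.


Fit the OLS line: b0 = -1.2718, b1 = -4.0583.
SSres = 25.8252.
SStot = 874.0000.
R^2 = 1 - 25.8252/874.0000 = 0.9705.

0.9705


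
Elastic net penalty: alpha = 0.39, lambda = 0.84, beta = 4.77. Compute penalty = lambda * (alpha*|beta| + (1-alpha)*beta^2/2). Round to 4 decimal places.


L1 component = 0.39 * |4.77| = 1.8603.
L2 component = 0.61 * 4.77^2 / 2 = 6.9396.
Penalty = 0.84 * (1.8603 + 6.9396) = 0.84 * 8.7999 = 7.3919.

7.3919


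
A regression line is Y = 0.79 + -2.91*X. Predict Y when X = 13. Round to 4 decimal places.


Plug X = 13 into Y = 0.79 + -2.91*X:
Y = 0.79 + -37.8300 = -37.0400.

-37.0400


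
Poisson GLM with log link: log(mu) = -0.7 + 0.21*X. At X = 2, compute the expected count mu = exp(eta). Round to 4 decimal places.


Linear predictor: eta = -0.7 + (0.21)(2) = -0.2800.
Expected count: mu = exp(-0.2800) = 0.7558.

0.7558


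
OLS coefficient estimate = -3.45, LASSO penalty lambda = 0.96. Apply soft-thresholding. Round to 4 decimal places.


|beta_OLS| = 3.45.
lambda = 0.96.
Since |beta| > lambda, coefficient = sign(beta)*(|beta| - lambda) = -2.4900.
Result = -2.4900.

-2.4900


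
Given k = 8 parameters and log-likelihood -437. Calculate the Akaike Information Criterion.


AIC = 2*8 - 2*(-437).
= 16 + 874 = 890.

890


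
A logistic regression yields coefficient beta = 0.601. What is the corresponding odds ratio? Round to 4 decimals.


Odds ratio = exp(beta) = exp(0.601).
= 1.8239.

1.8239


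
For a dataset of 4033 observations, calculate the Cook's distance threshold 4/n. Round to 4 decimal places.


Using the rule of thumb:
Threshold = 4 / 4033 = 0.0010.

0.0010


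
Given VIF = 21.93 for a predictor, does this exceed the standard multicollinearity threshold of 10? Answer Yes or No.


The threshold is 10.
VIF = 21.93 is >= 10.
Multicollinearity indication: Yes.

Yes


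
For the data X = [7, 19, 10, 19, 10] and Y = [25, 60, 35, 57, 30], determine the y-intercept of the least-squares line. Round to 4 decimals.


Compute b1 = 2.8333 from the OLS formula.
With xbar = 13.0000 and ybar = 41.4000, the intercept is:
b0 = 41.4000 - 2.8333 * 13.0000 = 4.5667.

4.5667


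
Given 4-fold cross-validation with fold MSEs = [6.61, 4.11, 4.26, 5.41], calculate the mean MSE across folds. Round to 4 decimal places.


Total MSE across folds = 20.3900.
CV-MSE = 20.3900/4 = 5.0975.

5.0975


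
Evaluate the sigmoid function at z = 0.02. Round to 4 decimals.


Compute exp(-0.0200) = 0.9802.
Sigmoid = 1 / (1 + 0.9802) = 1 / 1.9802 = 0.5050.

0.5050


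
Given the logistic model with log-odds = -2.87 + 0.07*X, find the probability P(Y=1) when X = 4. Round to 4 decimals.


z = -2.87 + 0.07 * 4 = -2.5900.
Sigmoid: P = 1 / (1 + exp(2.5900)) = 0.0698.

0.0698


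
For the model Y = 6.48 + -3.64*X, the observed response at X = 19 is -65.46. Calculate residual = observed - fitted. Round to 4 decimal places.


Compute yhat = 6.48 + (-3.64)(19) = -62.6800.
Residual = actual - predicted = -65.46 - -62.6800 = -2.7800.

-2.7800


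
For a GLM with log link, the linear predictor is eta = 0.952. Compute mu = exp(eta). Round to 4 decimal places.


Apply the inverse link:
mu = e^0.952 = 2.5909.

2.5909


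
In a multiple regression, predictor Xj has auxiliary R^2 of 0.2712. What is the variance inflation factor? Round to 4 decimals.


Using VIF = 1/(1 - R^2_j):
1 - 0.2712 = 0.7288.
VIF = 1.3721.

1.3721


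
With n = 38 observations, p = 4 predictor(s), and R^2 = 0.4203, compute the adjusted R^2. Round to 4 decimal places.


Using the formula:
(1 - 0.4203) = 0.5797.
Multiply by 37/33: 0.5797 * 37 = 21.4489, then 21.4489 / 33 = 0.6500.
Adj R^2 = 1 - 0.6500 = 0.3500.

0.3500


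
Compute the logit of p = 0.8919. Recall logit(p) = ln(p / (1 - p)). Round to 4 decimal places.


The odds are p/(1-p) = 0.8919 / 0.1081 = 8.2507.
logit(p) = ln(8.2507) = 2.1103.

2.1103


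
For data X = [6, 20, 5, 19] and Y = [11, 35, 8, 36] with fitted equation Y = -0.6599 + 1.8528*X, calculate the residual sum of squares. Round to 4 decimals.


Compute predicted values, then residuals = yi - yhat_i.
Residuals: [0.5431, -1.3961, -0.6041, 1.4567].
SSres = sum(residual^2) = 4.7310.

4.7310


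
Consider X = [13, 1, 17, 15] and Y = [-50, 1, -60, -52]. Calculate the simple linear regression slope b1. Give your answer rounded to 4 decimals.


First compute the means: xbar = 11.5000, ybar = -40.2500.
Then S_xx = sum((xi - xbar)^2) = 155.0000.
S_xy = sum((xi - xbar)(yi - ybar)) = -597.5000.
b1 = S_xy / S_xx = -597.5000 / 155.0000 = -3.8548.

-3.8548


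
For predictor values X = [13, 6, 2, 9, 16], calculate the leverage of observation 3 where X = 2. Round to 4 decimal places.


Compute xbar = 9.2000 with n = 5 observations.
SXX = 122.8000.
Leverage = 1/5 + (2 - 9.2000)^2/122.8000 = 0.6221.

0.6221


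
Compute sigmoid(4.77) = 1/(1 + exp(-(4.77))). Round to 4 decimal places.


exp(-4.7700) = 0.0085.
1 + exp(-z) = 1.0085.
sigmoid = 1/1.0085 = 0.9916.

0.9916


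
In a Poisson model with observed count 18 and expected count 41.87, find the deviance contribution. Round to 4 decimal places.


First: ln(18/41.87) = -0.844198.
Then: 18 * -0.844198 = -15.195564.
y - mu = 18 - 41.87 = -23.87.
D = 2(-15.195564 - -23.87) = 17.348872, which rounds to 17.3489.

17.3489


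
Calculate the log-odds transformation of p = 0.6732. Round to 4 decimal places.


Compute the odds: 0.6732/0.3268 = 2.0600.
Take the natural log: ln(2.0600) = 0.7227.

0.7227


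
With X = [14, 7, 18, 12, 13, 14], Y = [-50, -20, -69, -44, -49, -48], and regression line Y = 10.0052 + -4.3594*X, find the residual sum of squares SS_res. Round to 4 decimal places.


Predicted values from Y = 10.0052 + -4.3594*X.
Residuals: [1.0264, 0.5106, -0.5360, -1.6924, -2.3330, 3.0264].
SSres = 19.0677.

19.0677


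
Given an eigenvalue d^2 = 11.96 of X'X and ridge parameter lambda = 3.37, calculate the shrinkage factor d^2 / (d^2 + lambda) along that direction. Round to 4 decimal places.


Denominator = d^2 + lambda = 11.96 + 3.37 = 15.3300.
Shrinkage = 11.96 / 15.3300 = 0.7802.

0.7802


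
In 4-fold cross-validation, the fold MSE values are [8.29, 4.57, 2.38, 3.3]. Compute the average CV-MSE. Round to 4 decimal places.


Add all fold MSEs: 18.5400.
Divide by k = 4: 18.5400/4 = 4.6350.

4.6350


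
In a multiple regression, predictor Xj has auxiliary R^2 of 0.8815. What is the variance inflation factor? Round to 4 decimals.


Using VIF = 1/(1 - R^2_j):
1 - 0.8815 = 0.1185.
VIF = 8.4388.

8.4388


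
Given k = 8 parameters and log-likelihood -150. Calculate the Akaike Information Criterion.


AIC = 2k - 2*loglik = 2(8) - 2(-150).
= 16 + 300 = 316.

316


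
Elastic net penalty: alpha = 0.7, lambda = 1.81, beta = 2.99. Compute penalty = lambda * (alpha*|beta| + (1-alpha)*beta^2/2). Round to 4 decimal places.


alpha * |beta| = 0.7 * 2.99 = 2.0930.
(1-alpha) * beta^2/2 = 0.3 * 8.9401/2 = 1.3410.
Total = 1.81 * (2.0930 + 1.3410) = 6.2156.

6.2156


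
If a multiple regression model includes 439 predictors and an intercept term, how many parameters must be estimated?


Including the intercept, the model has 439 predictor coefficients + 1 intercept.
Total = 440.

440


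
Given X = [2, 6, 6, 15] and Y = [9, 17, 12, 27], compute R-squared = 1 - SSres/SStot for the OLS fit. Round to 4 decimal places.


Fit the OLS line: b0 = 6.2039, b1 = 1.3857.
SSres = 12.5014.
SStot = 186.7500.
R^2 = 1 - 12.5014/186.7500 = 0.9331.

0.9331


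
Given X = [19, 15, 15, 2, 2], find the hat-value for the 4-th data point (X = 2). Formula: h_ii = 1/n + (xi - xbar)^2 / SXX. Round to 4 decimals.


Compute xbar = 10.6000 with n = 5 observations.
SXX = 257.2000.
Leverage = 1/5 + (2 - 10.6000)^2/257.2000 = 0.4876.

0.4876


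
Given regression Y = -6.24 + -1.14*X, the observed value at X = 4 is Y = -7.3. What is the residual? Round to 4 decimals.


Compute yhat = -6.24 + (-1.14)(4) = -10.8000.
Residual = actual - predicted = -7.3 - -10.8000 = 3.5000.

3.5000


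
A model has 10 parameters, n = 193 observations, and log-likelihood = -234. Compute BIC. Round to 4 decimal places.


k * ln(n) = 10 * ln(193) = 10 * 5.262690 = 52.626900.
-2 * loglik = -2 * (-234) = 468.
BIC = 52.626900 + 468 = 520.626900, which rounds to 520.6269.

520.6269


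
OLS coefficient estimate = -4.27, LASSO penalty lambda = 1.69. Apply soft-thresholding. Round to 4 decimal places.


|beta_OLS| = 4.27.
lambda = 1.69.
Since |beta| > lambda, coefficient = sign(beta)*(|beta| - lambda) = -2.5800.
Result = -2.5800.

-2.5800


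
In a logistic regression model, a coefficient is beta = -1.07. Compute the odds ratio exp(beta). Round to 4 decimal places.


Odds ratio = exp(beta) = exp(-1.07).
= 0.3430.

0.3430


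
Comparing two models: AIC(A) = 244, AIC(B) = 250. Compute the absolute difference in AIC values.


Absolute difference = |244 - 250| = 6.
The model with lower AIC (A) is preferred.

6


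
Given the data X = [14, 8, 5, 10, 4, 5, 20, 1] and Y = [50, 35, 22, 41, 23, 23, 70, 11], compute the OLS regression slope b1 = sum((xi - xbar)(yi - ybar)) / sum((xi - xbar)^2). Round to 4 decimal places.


The sample means are xbar = 8.3750 and ybar = 34.3750.
Compute S_xx = 265.8750 and S_xy = 814.8750.
Slope b1 = S_xy / S_xx = 814.8750 / 265.8750 = 3.0649.

3.0649


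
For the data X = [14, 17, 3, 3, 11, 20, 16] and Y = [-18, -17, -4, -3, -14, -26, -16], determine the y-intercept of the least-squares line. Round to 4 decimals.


Compute b1 = -1.1618 from the OLS formula.
With xbar = 12.0000 and ybar = -14.0000, the intercept is:
b0 = -14.0000 - -1.1618 * 12.0000 = -0.0588.

-0.0588


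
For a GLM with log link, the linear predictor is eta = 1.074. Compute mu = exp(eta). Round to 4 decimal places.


The inverse log link gives:
mu = exp(1.074) = 2.9271.

2.9271


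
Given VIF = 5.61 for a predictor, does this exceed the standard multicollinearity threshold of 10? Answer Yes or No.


The threshold is 10.
VIF = 5.61 is < 10.
Multicollinearity indication: No.

No


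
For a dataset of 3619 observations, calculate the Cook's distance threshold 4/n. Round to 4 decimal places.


The threshold is 4/n.
4/3619 = 0.0011.

0.0011


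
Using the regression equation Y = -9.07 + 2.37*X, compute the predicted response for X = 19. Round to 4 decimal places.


Predicted value:
Y = -9.07 + (2.37)(19) = -9.07 + 45.0300 = 35.9600.

35.9600


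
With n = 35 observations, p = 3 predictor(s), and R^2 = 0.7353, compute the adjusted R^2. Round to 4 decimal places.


Plug in: Adj R^2 = 1 - (1 - 0.7353) * 34/31.
= 1 - 0.2647 * 34/31
= 1 - 8.9998 / 31
= 1 - 0.2903 = 0.7097.

0.7097


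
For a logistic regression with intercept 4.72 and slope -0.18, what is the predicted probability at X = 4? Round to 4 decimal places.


z = 4.72 + -0.18 * 4 = 4.0000.
Sigmoid: P = 1 / (1 + exp(-4.0000)) = 0.9820.

0.9820


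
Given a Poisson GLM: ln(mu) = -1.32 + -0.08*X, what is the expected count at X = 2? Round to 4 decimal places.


Compute eta = -1.32 + -0.08 * 2 = -1.4800.
Apply inverse link: mu = e^-1.4800 = 0.2276.

0.2276


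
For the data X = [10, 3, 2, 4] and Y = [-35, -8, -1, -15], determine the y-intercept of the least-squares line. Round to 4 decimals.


Compute b1 = -4.0194 from the OLS formula.
With xbar = 4.7500 and ybar = -14.7500, the intercept is:
b0 = -14.7500 - -4.0194 * 4.7500 = 4.3419.

4.3419


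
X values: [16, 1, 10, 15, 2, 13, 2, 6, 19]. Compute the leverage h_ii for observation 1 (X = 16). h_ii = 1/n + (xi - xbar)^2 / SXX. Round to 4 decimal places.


n = 9, xbar = 9.3333.
SXX = sum((xi - xbar)^2) = 372.0000.
h = 1/9 + (16 - 9.3333)^2 / 372.0000 = 0.2306.

0.2306


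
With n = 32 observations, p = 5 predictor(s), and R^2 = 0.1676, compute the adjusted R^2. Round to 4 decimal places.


Using the formula:
(1 - 0.1676) = 0.8324.
Multiply by 31/26: 0.8324 * 31 = 25.8044, then 25.8044 / 26 = 0.9925.
Adj R^2 = 1 - 0.9925 = 0.0075.

0.0075


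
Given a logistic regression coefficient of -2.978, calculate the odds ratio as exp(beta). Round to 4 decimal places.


Odds ratio = exp(beta) = exp(-2.978).
= 0.0509.

0.0509


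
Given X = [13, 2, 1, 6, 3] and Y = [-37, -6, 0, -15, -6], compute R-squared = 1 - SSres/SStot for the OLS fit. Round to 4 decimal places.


The fitted line is Y = 2.1468 + -2.9894*X.
SSres = 6.7894, SStot = 846.8000.
R^2 = 1 - SSres/SStot = 0.9920.

0.9920


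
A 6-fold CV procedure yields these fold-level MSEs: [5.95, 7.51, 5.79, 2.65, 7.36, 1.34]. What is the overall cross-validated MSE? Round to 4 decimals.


Sum of fold MSEs = 30.6000.
Average = 30.6000 / 6 = 5.1000.

5.1000


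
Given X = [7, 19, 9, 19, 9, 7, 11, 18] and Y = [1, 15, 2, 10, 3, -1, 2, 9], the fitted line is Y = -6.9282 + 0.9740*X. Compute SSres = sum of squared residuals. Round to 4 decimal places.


Compute predicted values, then residuals = yi - yhat_i.
Residuals: [1.1102, 3.4222, 0.1622, -1.5778, 1.1622, -0.8898, -1.7858, -1.6038].
SSres = sum(residual^2) = 23.3635.

23.3635


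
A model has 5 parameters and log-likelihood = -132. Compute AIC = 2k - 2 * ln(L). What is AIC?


AIC = 2k - 2*loglik = 2(5) - 2(-132).
= 10 + 264 = 274.

274


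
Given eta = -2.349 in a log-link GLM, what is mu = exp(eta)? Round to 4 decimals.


The inverse log link gives:
mu = exp(-2.349) = 0.0955.

0.0955


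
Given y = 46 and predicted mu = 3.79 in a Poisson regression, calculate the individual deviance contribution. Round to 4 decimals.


y/mu = 46/3.79 = 12.137203 (approx.), and ln(46/3.79) = 2.496275.
y * ln(y/mu) = 46 * 2.496275 = 114.828650.
y - mu = 42.21.
D = 2 * (114.828650 - 42.21) = 145.237300, which rounds to 145.2373.

145.2373


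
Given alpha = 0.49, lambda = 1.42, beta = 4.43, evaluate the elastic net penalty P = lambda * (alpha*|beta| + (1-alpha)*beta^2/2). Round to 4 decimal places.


L1 component = 0.49 * |4.43| = 2.1707.
L2 component = 0.51 * 4.43^2 / 2 = 5.0043.
Penalty = 1.42 * (2.1707 + 5.0043) = 1.42 * 7.1750 = 10.1886.

10.1886


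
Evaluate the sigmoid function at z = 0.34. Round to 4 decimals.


exp(-0.3400) = 0.7118.
1 + exp(-z) = 1.7118.
sigmoid = 1/1.7118 = 0.5842.

0.5842


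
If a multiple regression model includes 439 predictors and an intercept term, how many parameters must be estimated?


Each predictor gets one coefficient, plus one intercept.
Total parameters = 439 + 1 = 440.

440


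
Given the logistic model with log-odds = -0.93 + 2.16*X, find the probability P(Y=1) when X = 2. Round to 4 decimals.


z = -0.93 + 2.16 * 2 = 3.3900.
Sigmoid: P = 1 / (1 + exp(-3.3900)) = 0.9674.

0.9674


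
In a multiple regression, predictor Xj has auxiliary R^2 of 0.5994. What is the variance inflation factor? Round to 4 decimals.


Using VIF = 1/(1 - R^2_j):
1 - 0.5994 = 0.4006.
VIF = 2.4963.

2.4963


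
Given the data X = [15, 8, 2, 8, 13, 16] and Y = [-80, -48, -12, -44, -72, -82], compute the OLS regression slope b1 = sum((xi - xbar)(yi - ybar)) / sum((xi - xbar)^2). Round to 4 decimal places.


The sample means are xbar = 10.3333 and ybar = -56.3333.
Compute S_xx = 141.3333 and S_xy = -715.3333.
Slope b1 = S_xy / S_xx = -715.3333 / 141.3333 = -5.0613.

-5.0613


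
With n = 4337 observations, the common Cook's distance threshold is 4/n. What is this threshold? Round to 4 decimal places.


Using the rule of thumb:
Threshold = 4 / 4337 = 0.0009.

0.0009


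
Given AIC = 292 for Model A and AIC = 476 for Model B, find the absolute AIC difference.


Absolute difference = |292 - 476| = 184.
The model with lower AIC (A) is preferred.

184


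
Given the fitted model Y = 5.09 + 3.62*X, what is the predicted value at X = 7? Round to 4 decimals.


Predicted value:
Y = 5.09 + (3.62)(7) = 5.09 + 25.3400 = 30.4300.

30.4300


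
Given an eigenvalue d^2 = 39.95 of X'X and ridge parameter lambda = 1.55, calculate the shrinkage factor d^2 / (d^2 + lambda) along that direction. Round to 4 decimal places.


Denominator = d^2 + lambda = 39.95 + 1.55 = 41.5000.
Shrinkage = 39.95 / 41.5000 = 0.9627.

0.9627


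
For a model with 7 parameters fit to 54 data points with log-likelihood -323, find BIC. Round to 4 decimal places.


Compute k*ln(n) = 7*ln(54) = 7*3.988984 = 27.922888.
Then -2*loglik = 646.
BIC = 27.922888 + 646 = 673.922888, which rounds to 673.9229.

673.9229


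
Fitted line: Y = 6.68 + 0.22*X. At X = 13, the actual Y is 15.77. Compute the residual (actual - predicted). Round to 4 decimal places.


Compute yhat = 6.68 + (0.22)(13) = 9.5400.
Residual = actual - predicted = 15.77 - 9.5400 = 6.2300.

6.2300


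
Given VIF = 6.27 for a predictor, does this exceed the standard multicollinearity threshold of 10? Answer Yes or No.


Check: VIF = 6.27 vs threshold = 10.
Since 6.27 < 10, the answer is No.

No


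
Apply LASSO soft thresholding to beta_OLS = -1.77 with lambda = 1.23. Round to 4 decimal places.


Absolute value: |-1.77| = 1.77.
Compare to lambda = 1.23.
Since |beta| > lambda, coefficient = sign(beta)*(|beta| - lambda) = -0.5400.

-0.5400


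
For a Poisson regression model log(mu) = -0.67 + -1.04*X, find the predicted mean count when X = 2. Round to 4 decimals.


Compute eta = -0.67 + -1.04 * 2 = -2.7500.
Apply inverse link: mu = e^-2.7500 = 0.0639.

0.0639


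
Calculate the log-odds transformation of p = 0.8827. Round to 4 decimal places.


The odds are p/(1-p) = 0.8827 / 0.1173 = 7.5251.
logit(p) = ln(7.5251) = 2.0183.

2.0183


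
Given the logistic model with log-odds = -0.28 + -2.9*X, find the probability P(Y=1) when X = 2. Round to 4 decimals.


z = -0.28 + -2.9 * 2 = -6.0800.
Sigmoid: P = 1 / (1 + exp(6.0800)) = 0.0023.

0.0023


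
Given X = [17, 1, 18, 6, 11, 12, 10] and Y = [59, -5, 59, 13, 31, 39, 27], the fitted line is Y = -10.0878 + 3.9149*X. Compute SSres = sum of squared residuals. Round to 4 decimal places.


Predicted values from Y = -10.0878 + 3.9149*X.
Residuals: [2.5345, 1.1729, -1.3804, -0.4016, -1.9761, 2.1090, -2.0612].
SSres = 22.4676.

22.4676


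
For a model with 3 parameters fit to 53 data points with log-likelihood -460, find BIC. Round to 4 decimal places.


k * ln(n) = 3 * ln(53) = 3 * 3.970292 = 11.910876.
-2 * loglik = -2 * (-460) = 920.
BIC = 11.910876 + 920 = 931.910876, which rounds to 931.9109.

931.9109


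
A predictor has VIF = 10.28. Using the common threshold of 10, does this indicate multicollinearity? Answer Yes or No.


The threshold is 10.
VIF = 10.28 is >= 10.
Multicollinearity indication: Yes.

Yes


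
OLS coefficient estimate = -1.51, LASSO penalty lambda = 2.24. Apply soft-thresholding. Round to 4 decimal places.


Check: |-1.51| = 1.51 vs lambda = 2.24.
Since |beta| <= lambda, the coefficient is set to 0.
Soft-thresholded coefficient = 0.0000.

0.0000


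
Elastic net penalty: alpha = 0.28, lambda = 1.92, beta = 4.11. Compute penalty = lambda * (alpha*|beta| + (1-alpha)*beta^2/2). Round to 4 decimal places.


L1 component = 0.28 * |4.11| = 1.1508.
L2 component = 0.72 * 4.11^2 / 2 = 6.0812.
Penalty = 1.92 * (1.1508 + 6.0812) = 1.92 * 7.2320 = 13.8854.

13.8854


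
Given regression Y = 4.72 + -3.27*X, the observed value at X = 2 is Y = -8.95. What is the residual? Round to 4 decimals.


Compute yhat = 4.72 + (-3.27)(2) = -1.8200.
Residual = actual - predicted = -8.95 - -1.8200 = -7.1300.

-7.1300


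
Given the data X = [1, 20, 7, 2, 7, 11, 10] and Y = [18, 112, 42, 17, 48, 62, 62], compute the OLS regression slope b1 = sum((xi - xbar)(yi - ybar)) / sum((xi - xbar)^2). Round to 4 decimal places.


The sample means are xbar = 8.2857 and ybar = 51.5714.
Compute S_xx = 243.4286 and S_xy = 1232.8571.
Slope b1 = S_xy / S_xx = 1232.8571 / 243.4286 = 5.0646.

5.0646


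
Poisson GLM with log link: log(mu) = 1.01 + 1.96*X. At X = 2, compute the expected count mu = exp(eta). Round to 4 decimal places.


Linear predictor: eta = 1.01 + (1.96)(2) = 4.9300.
Expected count: mu = exp(4.9300) = 138.3795.

138.3795


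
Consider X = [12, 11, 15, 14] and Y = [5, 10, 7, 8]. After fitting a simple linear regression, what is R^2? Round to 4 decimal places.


Fit the OLS line: b0 = 11.4000, b1 = -0.3000.
SSres = 12.1000.
SStot = 13.0000.
R^2 = 1 - 12.1000/13.0000 = 0.0692.

0.0692


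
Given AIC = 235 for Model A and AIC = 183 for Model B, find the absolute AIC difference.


Compute |235 - 183| = 52.
Model B has the smaller AIC.

52


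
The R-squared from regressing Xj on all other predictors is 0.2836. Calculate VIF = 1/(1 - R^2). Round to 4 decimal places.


Denominator: 1 - 0.2836 = 0.7164.
VIF = 1 / 0.7164 = 1.3959.

1.3959


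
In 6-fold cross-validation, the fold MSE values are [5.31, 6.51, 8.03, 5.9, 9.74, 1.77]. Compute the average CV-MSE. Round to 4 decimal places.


Add all fold MSEs: 37.2600.
Divide by k = 6: 37.2600/6 = 6.2100.

6.2100


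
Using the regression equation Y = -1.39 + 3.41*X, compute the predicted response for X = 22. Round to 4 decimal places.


Plug X = 22 into Y = -1.39 + 3.41*X:
Y = -1.39 + 75.0200 = 73.6300.

73.6300


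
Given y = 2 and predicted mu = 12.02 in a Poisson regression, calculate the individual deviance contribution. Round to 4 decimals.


First: ln(2/12.02) = -1.793425.
Then: 2 * -1.793425 = -3.586850.
y - mu = 2 - 12.02 = -10.02.
D = 2(-3.586850 - -10.02) = 12.866300, which rounds to 12.8663.

12.8663


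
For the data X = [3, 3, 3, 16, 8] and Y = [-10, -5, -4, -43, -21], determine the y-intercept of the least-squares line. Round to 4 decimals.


Compute b1 = -2.8266 from the OLS formula.
With xbar = 6.6000 and ybar = -16.6000, the intercept is:
b0 = -16.6000 - -2.8266 * 6.6000 = 2.0557.

2.0557


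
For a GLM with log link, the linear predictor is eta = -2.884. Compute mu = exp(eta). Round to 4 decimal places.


Apply the inverse link:
mu = e^-2.884 = 0.0559.

0.0559


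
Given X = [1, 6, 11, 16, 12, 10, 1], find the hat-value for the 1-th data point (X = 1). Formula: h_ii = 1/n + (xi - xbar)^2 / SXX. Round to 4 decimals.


n = 7, xbar = 8.1429.
SXX = sum((xi - xbar)^2) = 194.8571.
h = 1/7 + (1 - 8.1429)^2 / 194.8571 = 0.4047.

0.4047


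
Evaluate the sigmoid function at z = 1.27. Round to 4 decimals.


exp(-1.2700) = 0.2808.
1 + exp(-z) = 1.2808.
sigmoid = 1/1.2808 = 0.7807.

0.7807


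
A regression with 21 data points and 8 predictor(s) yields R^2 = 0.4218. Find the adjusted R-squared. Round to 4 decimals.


Plug in: Adj R^2 = 1 - (1 - 0.4218) * 20/12.
= 1 - 0.5782 * 20/12
= 1 - 11.5640 / 12
= 1 - 0.9637 = 0.0363.

0.0363


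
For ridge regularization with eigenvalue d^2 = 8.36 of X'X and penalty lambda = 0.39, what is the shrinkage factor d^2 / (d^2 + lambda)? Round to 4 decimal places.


Denominator = d^2 + lambda = 8.36 + 0.39 = 8.7500.
Shrinkage = 8.36 / 8.7500 = 0.9554.

0.9554


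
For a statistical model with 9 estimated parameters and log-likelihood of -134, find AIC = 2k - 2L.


AIC = 2*9 - 2*(-134).
= 18 + 268 = 286.

286


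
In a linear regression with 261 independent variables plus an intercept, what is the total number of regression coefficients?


Each predictor gets one coefficient, plus one intercept.
Total parameters = 261 + 1 = 262.

262


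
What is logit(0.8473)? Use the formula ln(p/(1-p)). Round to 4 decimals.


The odds are p/(1-p) = 0.8473 / 0.1527 = 5.5488.
logit(p) = ln(5.5488) = 1.7136.

1.7136


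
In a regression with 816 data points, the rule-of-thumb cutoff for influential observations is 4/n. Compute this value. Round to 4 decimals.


Using the rule of thumb:
Threshold = 4 / 816 = 0.0049.

0.0049


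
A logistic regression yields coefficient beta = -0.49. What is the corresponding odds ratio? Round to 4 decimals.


The odds ratio is computed as:
OR = e^(-0.49) = 0.6126.

0.6126


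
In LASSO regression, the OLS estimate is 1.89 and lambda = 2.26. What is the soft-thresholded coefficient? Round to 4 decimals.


Absolute value: |1.89| = 1.89.
Compare to lambda = 2.26.
Since |beta| <= lambda, the coefficient is set to 0.

0.0000


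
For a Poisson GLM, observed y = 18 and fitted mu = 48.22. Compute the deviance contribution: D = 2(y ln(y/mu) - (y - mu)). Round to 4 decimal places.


Compute y*ln(y/mu) = 18*ln(18/48.22) = 18*-0.985402 = -17.737236.
y - mu = -30.22.
D = 2*(-17.737236 - (-30.22)) = 24.965528, which rounds to 24.9655.

24.9655


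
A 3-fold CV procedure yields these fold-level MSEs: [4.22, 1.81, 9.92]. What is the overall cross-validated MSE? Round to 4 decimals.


Total MSE across folds = 15.9500.
CV-MSE = 15.9500/3 = 5.3167.

5.3167


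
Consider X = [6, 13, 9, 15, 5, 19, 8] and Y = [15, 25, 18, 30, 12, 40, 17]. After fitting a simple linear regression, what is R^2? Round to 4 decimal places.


The fitted line is Y = 1.9528 + 1.9111*X.
SSres = 10.7550, SStot = 585.7143.
R^2 = 1 - SSres/SStot = 0.9816.

0.9816


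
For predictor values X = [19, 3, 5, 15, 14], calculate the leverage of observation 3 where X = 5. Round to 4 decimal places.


Compute xbar = 11.2000 with n = 5 observations.
SXX = 188.8000.
Leverage = 1/5 + (5 - 11.2000)^2/188.8000 = 0.4036.

0.4036


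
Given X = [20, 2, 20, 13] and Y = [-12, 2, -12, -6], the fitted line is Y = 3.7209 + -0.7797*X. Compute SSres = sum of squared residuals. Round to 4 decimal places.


For each point, residual = actual - predicted.
Residuals: [-0.1269, -0.1615, -0.1269, 0.4152].
Sum of squared residuals = 0.2307.

0.2307


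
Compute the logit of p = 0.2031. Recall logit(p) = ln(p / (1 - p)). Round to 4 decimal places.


The odds are p/(1-p) = 0.2031 / 0.7969 = 0.2549.
logit(p) = ln(0.2549) = -1.3670.

-1.3670


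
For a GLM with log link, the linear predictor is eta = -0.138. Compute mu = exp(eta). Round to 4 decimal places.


Apply the inverse link:
mu = e^-0.138 = 0.8711.

0.8711


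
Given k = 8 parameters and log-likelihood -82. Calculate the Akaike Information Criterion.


AIC = 2k - 2*loglik = 2(8) - 2(-82).
= 16 + 164 = 180.

180


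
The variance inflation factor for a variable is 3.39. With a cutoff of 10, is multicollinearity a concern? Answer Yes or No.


Compare VIF = 3.39 to the threshold of 10.
3.39 < 10, so the answer is No.

No


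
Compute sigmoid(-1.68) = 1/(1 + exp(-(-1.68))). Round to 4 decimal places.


Compute exp(1.6800) = 5.3656.
Sigmoid = 1 / (1 + 5.3656) = 1 / 6.3656 = 0.1571.

0.1571


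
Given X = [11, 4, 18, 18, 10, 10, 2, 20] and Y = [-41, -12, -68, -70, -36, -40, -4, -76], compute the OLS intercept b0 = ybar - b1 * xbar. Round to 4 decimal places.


First find the slope: b1 = -4.0183.
Means: xbar = 11.6250, ybar = -43.3750.
b0 = ybar - b1 * xbar = -43.3750 - -4.0183 * 11.6250 = 3.3374.

3.3374


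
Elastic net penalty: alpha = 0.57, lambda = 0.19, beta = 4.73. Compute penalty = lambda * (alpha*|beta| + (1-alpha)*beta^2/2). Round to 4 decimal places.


L1 component = 0.57 * |4.73| = 2.6961.
L2 component = 0.43 * 4.73^2 / 2 = 4.8102.
Penalty = 0.19 * (2.6961 + 4.8102) = 0.19 * 7.5063 = 1.4262.

1.4262


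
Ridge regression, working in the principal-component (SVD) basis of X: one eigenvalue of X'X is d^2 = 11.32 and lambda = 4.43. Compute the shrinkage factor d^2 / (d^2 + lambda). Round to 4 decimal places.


d^2 + lambda = 11.32 + 4.43 = 15.7500.
Shrinkage factor = 11.32/15.7500 = 0.7187.

0.7187


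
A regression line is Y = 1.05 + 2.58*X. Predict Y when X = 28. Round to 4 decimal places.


Predicted value:
Y = 1.05 + (2.58)(28) = 1.05 + 72.2400 = 73.2900.

73.2900


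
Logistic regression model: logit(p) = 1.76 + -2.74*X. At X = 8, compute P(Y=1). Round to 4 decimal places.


Compute z = 1.76 + (-2.74)(8) = -20.1600.
exp(-z) = 569346631.0403.
P = 1/(1 + 569346631.0403) = 0.0000.

0.0000


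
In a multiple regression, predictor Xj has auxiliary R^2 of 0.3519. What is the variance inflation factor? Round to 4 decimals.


Using VIF = 1/(1 - R^2_j):
1 - 0.3519 = 0.6481.
VIF = 1.5430.

1.5430


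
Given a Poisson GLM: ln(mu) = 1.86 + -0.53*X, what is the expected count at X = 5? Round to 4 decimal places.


Linear predictor: eta = 1.86 + (-0.53)(5) = -0.7900.
Expected count: mu = exp(-0.7900) = 0.4538.

0.4538


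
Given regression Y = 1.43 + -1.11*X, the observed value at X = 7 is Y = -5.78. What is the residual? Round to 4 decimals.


Predicted = 1.43 + -1.11 * 7 = -6.3400.
Residual = -5.78 - -6.3400 = 0.5600.

0.5600


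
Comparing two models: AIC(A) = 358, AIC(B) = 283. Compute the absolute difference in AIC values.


Compute |358 - 283| = 75.
Model B has the smaller AIC.

75


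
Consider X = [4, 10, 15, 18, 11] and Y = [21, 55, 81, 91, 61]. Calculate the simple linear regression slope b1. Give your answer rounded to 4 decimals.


First compute the means: xbar = 11.6000, ybar = 61.8000.
Then S_xx = sum((xi - xbar)^2) = 113.2000.
S_xy = sum((xi - xbar)(yi - ybar)) = 573.6000.
b1 = S_xy / S_xx = 573.6000 / 113.2000 = 5.0671.

5.0671


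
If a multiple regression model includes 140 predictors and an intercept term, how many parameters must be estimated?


Each predictor gets one coefficient, plus one intercept.
Total parameters = 140 + 1 = 141.

141


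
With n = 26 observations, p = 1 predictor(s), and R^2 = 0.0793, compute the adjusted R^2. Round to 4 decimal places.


Using the formula:
(1 - 0.0793) = 0.9207.
Multiply by 25/24: 0.9207 * 25 = 23.0175, then 23.0175 / 24 = 0.9591.
Adj R^2 = 1 - 0.9591 = 0.0409.

0.0409


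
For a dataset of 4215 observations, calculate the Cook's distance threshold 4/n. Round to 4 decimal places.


Cook's distance cutoff = 4/n = 4/4215.
= 0.0009.

0.0009


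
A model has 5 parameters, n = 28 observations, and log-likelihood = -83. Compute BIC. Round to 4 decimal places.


k * ln(n) = 5 * ln(28) = 5 * 3.332205 = 16.661025.
-2 * loglik = -2 * (-83) = 166.
BIC = 16.661025 + 166 = 182.661025, which rounds to 182.6610.

182.6610


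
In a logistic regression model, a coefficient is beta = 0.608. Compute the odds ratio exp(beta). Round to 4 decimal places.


exp(0.608) = 1.8368.
So the odds ratio is 1.8368.

1.8368


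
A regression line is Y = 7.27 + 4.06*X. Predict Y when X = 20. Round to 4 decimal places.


Substitute X = 20 into the equation:
Y = 7.27 + 4.06 * 20 = 7.27 + 81.2000 = 88.4700.

88.4700


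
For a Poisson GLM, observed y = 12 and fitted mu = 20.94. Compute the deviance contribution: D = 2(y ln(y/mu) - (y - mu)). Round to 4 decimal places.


y/mu = 12/20.94 = 0.573066 (approx.), and ln(12/20.94) = -0.556755.
y * ln(y/mu) = 12 * -0.556755 = -6.681060.
y - mu = -8.94.
D = 2 * (-6.681060 - -8.94) = 4.517880, which rounds to 4.5179.

4.5179


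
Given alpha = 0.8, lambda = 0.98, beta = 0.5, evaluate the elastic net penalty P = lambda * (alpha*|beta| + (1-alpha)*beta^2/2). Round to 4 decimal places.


alpha * |beta| = 0.8 * 0.5 = 0.4000.
(1-alpha) * beta^2/2 = 0.2 * 0.2500/2 = 0.0250.
Total = 0.98 * (0.4000 + 0.0250) = 0.4165.

0.4165


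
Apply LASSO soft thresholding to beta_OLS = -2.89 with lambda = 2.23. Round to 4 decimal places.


Check: |-2.89| = 2.89 vs lambda = 2.23.
Since |beta| > lambda, coefficient = sign(beta)*(|beta| - lambda) = -0.6600.
Soft-thresholded coefficient = -0.6600.

-0.6600


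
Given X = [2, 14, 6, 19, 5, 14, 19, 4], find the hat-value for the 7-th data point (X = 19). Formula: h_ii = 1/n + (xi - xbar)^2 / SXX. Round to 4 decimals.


Compute xbar = 10.3750 with n = 8 observations.
SXX = 333.8750.
Leverage = 1/8 + (19 - 10.3750)^2/333.8750 = 0.3478.

0.3478


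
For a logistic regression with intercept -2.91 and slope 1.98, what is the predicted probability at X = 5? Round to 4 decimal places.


Linear predictor: z = -2.91 + 1.98 * 5 = 6.9900.
P = 1/(1 + exp(-6.9900)) = 1/(1 + 0.0009) = 0.9991.

0.9991


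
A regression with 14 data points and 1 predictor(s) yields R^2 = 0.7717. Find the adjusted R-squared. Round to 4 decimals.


Plug in: Adj R^2 = 1 - (1 - 0.7717) * 13/12.
= 1 - 0.2283 * 13/12
= 1 - 2.9679 / 12
= 1 - 0.2473 = 0.7527.

0.7527


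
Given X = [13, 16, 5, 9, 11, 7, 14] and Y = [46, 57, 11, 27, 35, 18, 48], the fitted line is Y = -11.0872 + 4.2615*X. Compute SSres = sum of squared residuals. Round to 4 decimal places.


Predicted values from Y = -11.0872 + 4.2615*X.
Residuals: [1.6877, -0.0968, 0.7797, -0.2663, -0.7893, -0.7433, -0.5738].
SSres = 5.0413.

5.0413


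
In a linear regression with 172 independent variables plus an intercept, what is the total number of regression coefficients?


Total coefficients = number of predictors + 1 (for the intercept).
= 172 + 1 = 173.

173


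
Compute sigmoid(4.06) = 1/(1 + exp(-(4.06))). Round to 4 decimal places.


exp(-4.0600) = 0.0172.
1 + exp(-z) = 1.0172.
sigmoid = 1/1.0172 = 0.9830.

0.9830


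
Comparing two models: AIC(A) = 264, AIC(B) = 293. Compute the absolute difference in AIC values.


Absolute difference = |264 - 293| = 29.
The model with lower AIC (A) is preferred.

29


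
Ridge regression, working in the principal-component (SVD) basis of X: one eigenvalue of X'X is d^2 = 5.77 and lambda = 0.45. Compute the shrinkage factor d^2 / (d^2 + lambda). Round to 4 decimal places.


Compute the denominator: 5.77 + 0.45 = 6.2200.
Shrinkage factor = 5.77 / 6.2200 = 0.9277.

0.9277


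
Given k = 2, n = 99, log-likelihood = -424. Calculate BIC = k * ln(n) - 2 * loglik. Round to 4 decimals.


k * ln(n) = 2 * ln(99) = 2 * 4.595120 = 9.190240.
-2 * loglik = -2 * (-424) = 848.
BIC = 9.190240 + 848 = 857.190240, which rounds to 857.1902.

857.1902


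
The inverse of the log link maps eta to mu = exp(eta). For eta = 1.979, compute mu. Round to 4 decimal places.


The inverse log link gives:
mu = exp(1.979) = 7.2355.

7.2355


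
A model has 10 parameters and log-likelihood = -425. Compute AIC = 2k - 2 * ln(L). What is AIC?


AIC = 2*10 - 2*(-425).
= 20 + 850 = 870.

870


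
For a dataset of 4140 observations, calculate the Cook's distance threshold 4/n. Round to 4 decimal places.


Cook's distance cutoff = 4/n = 4/4140.
= 0.0010.

0.0010


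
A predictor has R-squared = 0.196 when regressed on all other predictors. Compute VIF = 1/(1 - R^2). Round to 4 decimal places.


Using VIF = 1/(1 - R^2_j):
1 - 0.196 = 0.804.
VIF = 1.2438.

1.2438


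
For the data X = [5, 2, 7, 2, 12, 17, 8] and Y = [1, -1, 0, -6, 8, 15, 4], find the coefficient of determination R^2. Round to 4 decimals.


After computing the OLS fit (b0=-6.1600, b1=1.2098):
SSres = 19.8915, SStot = 280.0000.
R^2 = 1 - 19.8915/280.0000 = 0.9290.

0.9290


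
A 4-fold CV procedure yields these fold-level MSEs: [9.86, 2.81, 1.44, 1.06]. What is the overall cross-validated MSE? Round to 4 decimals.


Sum of fold MSEs = 15.1700.
Average = 15.1700 / 4 = 3.7925.

3.7925


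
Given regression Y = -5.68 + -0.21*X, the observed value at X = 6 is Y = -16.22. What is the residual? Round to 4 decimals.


Fitted value at X = 6 is yhat = -5.68 + -0.21*6 = -6.9400.
Residual = -16.22 - -6.9400 = -9.2800.

-9.2800


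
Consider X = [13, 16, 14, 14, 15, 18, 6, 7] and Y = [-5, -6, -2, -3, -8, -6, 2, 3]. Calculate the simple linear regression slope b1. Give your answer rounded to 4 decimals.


The sample means are xbar = 12.8750 and ybar = -3.1250.
Compute S_xx = 124.8750 and S_xy = -104.1250.
Slope b1 = S_xy / S_xx = -104.1250 / 124.8750 = -0.8338.

-0.8338


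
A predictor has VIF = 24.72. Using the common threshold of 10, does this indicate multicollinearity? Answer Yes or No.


Compare VIF = 24.72 to the threshold of 10.
24.72 >= 10, so the answer is Yes.

Yes


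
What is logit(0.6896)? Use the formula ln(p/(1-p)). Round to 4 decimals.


1 - p = 0.3104.
p/(1-p) = 2.2216.
logit = ln(2.2216) = 0.7982.

0.7982


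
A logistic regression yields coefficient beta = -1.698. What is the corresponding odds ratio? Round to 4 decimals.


Odds ratio = exp(beta) = exp(-1.698).
= 0.1830.

0.1830


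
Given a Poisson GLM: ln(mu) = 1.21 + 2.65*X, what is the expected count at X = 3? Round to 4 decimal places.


Linear predictor: eta = 1.21 + (2.65)(3) = 9.1600.
Expected count: mu = exp(9.1600) = 9509.0571.

9509.0571


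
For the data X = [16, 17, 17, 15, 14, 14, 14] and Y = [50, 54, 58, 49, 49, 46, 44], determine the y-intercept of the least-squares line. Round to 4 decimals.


Compute b1 = 3.0625 from the OLS formula.
With xbar = 15.2857 and ybar = 50.0000, the intercept is:
b0 = 50.0000 - 3.0625 * 15.2857 = 3.1875.

3.1875


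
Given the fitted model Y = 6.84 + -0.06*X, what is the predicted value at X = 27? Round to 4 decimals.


Predicted value:
Y = 6.84 + (-0.06)(27) = 6.84 + -1.6200 = 5.2200.

5.2200


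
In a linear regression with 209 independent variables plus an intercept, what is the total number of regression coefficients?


Total coefficients = number of predictors + 1 (for the intercept).
= 209 + 1 = 210.

210
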